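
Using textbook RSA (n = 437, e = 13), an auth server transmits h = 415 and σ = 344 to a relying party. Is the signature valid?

invalid

Squares mod 437: σ^1≡344, σ^2≡346, σ^4≡415, σ^8≡47
13 = 8 + 4 + 1, so σ^13 ≡ 47·415·344 ≡ 22 (mod 437)
22 ≠ 415, so verification fails.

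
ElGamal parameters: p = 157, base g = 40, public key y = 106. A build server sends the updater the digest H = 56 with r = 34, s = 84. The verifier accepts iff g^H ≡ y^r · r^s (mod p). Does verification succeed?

fails

Left side g^H mod p:
Squares mod 157: 40^1≡40, 40^2≡30, 40^4≡115, 40^8≡37, 40^16≡113, 40^32≡52
56 = 32 + 16 + 8, so 40^56 ≡ 52·113·37 ≡ 124 (mod 157)
Right side y^r · r^s mod p:
Squares mod 157: 106^1≡106, 106^2≡89, 106^4≡71, 106^8≡17, 106^16≡132, 106^32≡154
34 = 32 + 2, so 106^34 ≡ 154·89 ≡ 47 (mod 157)
Squares mod 157: 34^1≡34, 34^2≡57, 34^4≡109, 34^8≡106, 34^16≡89, 34^32≡71, 34^64≡17
84 = 64 + 16 + 4, so 34^84 ≡ 17·89·109 ≡ 67 (mod 157)
47·67 = 3149 ≡ 9 (mod 157)
124 ≠ 9, so verification fails.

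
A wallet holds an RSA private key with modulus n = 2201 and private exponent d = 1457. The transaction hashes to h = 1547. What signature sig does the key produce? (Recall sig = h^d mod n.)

1249

h^2 ≡ 1547^2 = 2393209 ≡ 722
h^4 ≡ 722^2 = 521284 ≡ 1848
h^8 ≡ 1848^2 = 3415104 ≡ 1353
h^16 ≡ 1353^2 = 1830609 ≡ 1578
h^32 ≡ 1578^2 = 2490084 ≡ 753
h^64 ≡ 753^2 = 567009 ≡ 1352
h^128 ≡ 1352^2 = 1827904 ≡ 1074
h^256 ≡ 1074^2 = 1153476 ≡ 152
h^512 ≡ 152^2 = 23104 ≡ 1094
h^1024 ≡ 1094^2 = 1196836 ≡ 1693
1457 = 1024 + 256 + 128 + 32 + 16 + 1, so h^1457 ≡ 1693·152·1074·753·1578·1547 ≡ 1249 (mod 2201)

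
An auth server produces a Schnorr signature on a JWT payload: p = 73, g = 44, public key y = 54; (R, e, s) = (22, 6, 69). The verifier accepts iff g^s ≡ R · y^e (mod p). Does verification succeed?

passes

g^s mod p:
44^2 = 1936 ≡ 38
44^4 ≡ 38^2 = 1444 ≡ 57
44^8 ≡ 57^2 = 3249 ≡ 37
44^16 ≡ 37^2 = 1369 ≡ 55
44^32 ≡ 55^2 = 3025 ≡ 32
44^64 ≡ 32^2 = 1024 ≡ 2
69 = 64 + 4 + 1, so 44^69 ≡ 2·57·44 ≡ 52 (mod 73)
R · y^e mod p:
54^2 = 2916 ≡ 69
54^4 ≡ 69^2 = 4761 ≡ 16
6 = 4 + 2, so 54^6 ≡ 16·69 ≡ 9 (mod 73)
22·9 = 198 ≡ 52 (mod 73)
52 ≡ 52 (mod 73); signature holds.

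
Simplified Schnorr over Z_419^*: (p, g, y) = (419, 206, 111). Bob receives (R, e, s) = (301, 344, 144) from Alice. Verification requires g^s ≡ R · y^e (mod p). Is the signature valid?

g^s mod p:
206^2 = 42436 ≡ 117
206^4 ≡ 117^2 = 13689 ≡ 281
206^8 ≡ 281^2 = 78961 ≡ 189
206^16 ≡ 189^2 = 35721 ≡ 106
206^32 ≡ 106^2 = 11236 ≡ 342
206^64 ≡ 342^2 = 116964 ≡ 63
206^128 ≡ 63^2 = 3969 ≡ 198
144 = 128 + 16, so 206^144 ≡ 198·106 ≡ 38 (mod 419)
R · y^e mod p:
111^2 = 12321 ≡ 170
111^4 ≡ 170^2 = 28900 ≡ 408
111^8 ≡ 408^2 = 166464 ≡ 121
111^16 ≡ 121^2 = 14641 ≡ 395
111^32 ≡ 395^2 = 156025 ≡ 157
111^64 ≡ 157^2 = 24649 ≡ 347
111^128 ≡ 347^2 = 120409 ≡ 156
111^256 ≡ 156^2 = 24336 ≡ 34
344 = 256 + 64 + 16 + 8, so 111^344 ≡ 34·347·395·121 ≡ 238 (mod 419)
301·238 = 71638 ≡ 408 (mod 419)
38 ≠ 408; the check fails.

invalid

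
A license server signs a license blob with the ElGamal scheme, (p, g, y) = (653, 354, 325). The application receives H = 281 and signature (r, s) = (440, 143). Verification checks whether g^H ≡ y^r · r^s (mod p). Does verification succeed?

fails

Left side g^H mod p:
354^2 = 125316 ≡ 593
354^4 ≡ 593^2 = 351649 ≡ 335
354^8 ≡ 335^2 = 112225 ≡ 562
354^16 ≡ 562^2 = 315844 ≡ 445
354^32 ≡ 445^2 = 198025 ≡ 166
354^64 ≡ 166^2 = 27556 ≡ 130
354^128 ≡ 130^2 = 16900 ≡ 575
354^256 ≡ 575^2 = 330625 ≡ 207
281 = 256 + 16 + 8 + 1, so 354^281 ≡ 207·445·562·354 ≡ 28 (mod 653)
Right side y^r · r^s mod p:
325^2 = 105625 ≡ 492
325^4 ≡ 492^2 = 242064 ≡ 454
325^8 ≡ 454^2 = 206116 ≡ 421
325^16 ≡ 421^2 = 177241 ≡ 278
325^32 ≡ 278^2 = 77284 ≡ 230
325^64 ≡ 230^2 = 52900 ≡ 7
325^128 ≡ 7^2 = 49
325^256 ≡ 49^2 = 2401 ≡ 442
440 = 256 + 128 + 32 + 16 + 8, so 325^440 ≡ 442·49·230·278·421 ≡ 129 (mod 653)
440^2 = 193600 ≡ 312
440^4 ≡ 312^2 = 97344 ≡ 47
440^8 ≡ 47^2 = 2209 ≡ 250
440^16 ≡ 250^2 = 62500 ≡ 465
440^32 ≡ 465^2 = 216225 ≡ 82
440^64 ≡ 82^2 = 6724 ≡ 194
440^128 ≡ 194^2 = 37636 ≡ 415
143 = 128 + 8 + 4 + 2 + 1, so 440^143 ≡ 415·250·47·312·440 ≡ 446 (mod 653)
129·446 = 57534 ≡ 70 (mod 653)
28 ≠ 70, so verification fails.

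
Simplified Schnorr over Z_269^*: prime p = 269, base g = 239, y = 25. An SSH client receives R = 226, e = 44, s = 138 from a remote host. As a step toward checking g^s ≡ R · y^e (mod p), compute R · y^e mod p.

41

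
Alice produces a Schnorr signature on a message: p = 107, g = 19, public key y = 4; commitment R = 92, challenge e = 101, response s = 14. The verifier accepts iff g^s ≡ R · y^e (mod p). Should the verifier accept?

reject

g^s mod p:
19^2 = 361 ≡ 40
19^4 ≡ 40^2 = 1600 ≡ 102
19^8 ≡ 102^2 = 10404 ≡ 25
14 = 8 + 4 + 2, so 19^14 ≡ 25·102·40 ≡ 29 (mod 107)
R · y^e mod p:
4^2 = 16
4^4 ≡ 16^2 = 256 ≡ 42
4^8 ≡ 42^2 = 1764 ≡ 52
4^16 ≡ 52^2 = 2704 ≡ 29
4^32 ≡ 29^2 = 841 ≡ 92
4^64 ≡ 92^2 = 8464 ≡ 11
101 = 64 + 32 + 4 + 1, so 4^101 ≡ 11·92·42·4 ≡ 100 (mod 107)
92·100 = 9200 ≡ 105 (mod 107)
29 ≠ 105; the check fails.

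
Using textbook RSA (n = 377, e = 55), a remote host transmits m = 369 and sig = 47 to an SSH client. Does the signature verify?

sig^55 mod 377 = 369
sig^55 mod 377 = 369 matches m.

verifies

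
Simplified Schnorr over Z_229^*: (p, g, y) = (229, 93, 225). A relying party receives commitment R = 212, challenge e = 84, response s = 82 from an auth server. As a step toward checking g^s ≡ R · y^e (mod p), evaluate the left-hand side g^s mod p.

202

93^82 mod 229 = 202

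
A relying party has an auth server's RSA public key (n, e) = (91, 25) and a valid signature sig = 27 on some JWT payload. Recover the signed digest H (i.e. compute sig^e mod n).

Squares mod 91: sig^1≡27, sig^2≡1, sig^4≡1, sig^8≡1, sig^16≡1
25 = 16 + 8 + 1, so sig^25 ≡ 1·1·27 ≡ 27 (mod 91)

27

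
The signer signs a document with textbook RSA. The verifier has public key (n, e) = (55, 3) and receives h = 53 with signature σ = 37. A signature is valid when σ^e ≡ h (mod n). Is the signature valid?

valid

Squares mod 55: σ^1≡37, σ^2≡49
3 = 2 + 1, so σ^3 ≡ 49·37 ≡ 53 (mod 55)
Since 53 equals the digest 53, verification succeeds.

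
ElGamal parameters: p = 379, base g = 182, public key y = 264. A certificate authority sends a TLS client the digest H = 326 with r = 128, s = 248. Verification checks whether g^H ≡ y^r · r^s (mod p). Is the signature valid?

valid

Left side g^H mod p:
Squares mod 379: 182^1≡182, 182^2≡151, 182^4≡61, 182^8≡310, 182^16≡213, 182^32≡268, 182^64≡193, 182^128≡107, 182^256≡79
326 = 256 + 64 + 4 + 2, so 182^326 ≡ 79·193·61·151 ≡ 151 (mod 379)
Right side y^r · r^s mod p:
Squares mod 379: 264^1≡264, 264^2≡339, 264^4≡84, 264^8≡234, 264^16≡180, 264^32≡185, 264^64≡115, 264^128≡339
264^128 ≡ 339 (mod 379)
Squares mod 379: 128^1≡128, 128^2≡87, 128^4≡368, 128^8≡121, 128^16≡239, 128^32≡271, 128^64≡294, 128^128≡24
248 = 128 + 64 + 32 + 16 + 8, so 128^248 ≡ 24·294·271·239·121 ≡ 271 (mod 379)
339·271 = 91869 ≡ 151 (mod 379)
151 ≡ 151 (mod 379), so the signature is genuine.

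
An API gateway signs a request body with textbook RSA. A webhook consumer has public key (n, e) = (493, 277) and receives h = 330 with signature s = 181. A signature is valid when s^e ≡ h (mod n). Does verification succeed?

fails

Squares mod 493: s^1≡181, s^2≡223, s^4≡429, s^8≡152, s^16≡426, s^32≡52, s^64≡239, s^128≡426, s^256≡52
277 = 256 + 16 + 4 + 1, so s^277 ≡ 52·426·429·181 ≡ 197 (mod 493)
197 ≠ 330, so verification fails.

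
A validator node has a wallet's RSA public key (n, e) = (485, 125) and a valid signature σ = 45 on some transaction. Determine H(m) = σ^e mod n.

455

σ^2 ≡ 45^2 = 2025 ≡ 85
σ^4 ≡ 85^2 = 7225 ≡ 435
σ^8 ≡ 435^2 = 189225 ≡ 75
σ^16 ≡ 75^2 = 5625 ≡ 290
σ^32 ≡ 290^2 = 84100 ≡ 195
σ^64 ≡ 195^2 = 38025 ≡ 195
125 = 64 + 32 + 16 + 8 + 4 + 1, so σ^125 ≡ 195·195·290·75·435·45 ≡ 455 (mod 485)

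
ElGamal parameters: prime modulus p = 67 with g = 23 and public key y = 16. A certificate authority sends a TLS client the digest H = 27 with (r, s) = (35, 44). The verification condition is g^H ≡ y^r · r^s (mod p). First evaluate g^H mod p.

25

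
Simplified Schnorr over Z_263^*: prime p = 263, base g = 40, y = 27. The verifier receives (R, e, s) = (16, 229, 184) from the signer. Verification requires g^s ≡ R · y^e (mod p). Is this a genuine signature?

g^s mod p:
40^2 = 1600 ≡ 22
40^4 ≡ 22^2 = 484 ≡ 221
40^8 ≡ 221^2 = 48841 ≡ 186
40^16 ≡ 186^2 = 34596 ≡ 143
40^32 ≡ 143^2 = 20449 ≡ 198
40^64 ≡ 198^2 = 39204 ≡ 17
40^128 ≡ 17^2 = 289 ≡ 26
184 = 128 + 32 + 16 + 8, so 40^184 ≡ 26·198·143·186 ≡ 25 (mod 263)
R · y^e mod p:
27^2 = 729 ≡ 203
27^4 ≡ 203^2 = 41209 ≡ 181
27^8 ≡ 181^2 = 32761 ≡ 149
27^16 ≡ 149^2 = 22201 ≡ 109
27^32 ≡ 109^2 = 11881 ≡ 46
27^64 ≡ 46^2 = 2116 ≡ 12
27^128 ≡ 12^2 = 144
229 = 128 + 64 + 32 + 4 + 1, so 27^229 ≡ 144·12·46·181·27 ≡ 18 (mod 263)
16·18 = 288 ≡ 25 (mod 263)
25 ≡ 25 (mod 263); signature holds.

genuine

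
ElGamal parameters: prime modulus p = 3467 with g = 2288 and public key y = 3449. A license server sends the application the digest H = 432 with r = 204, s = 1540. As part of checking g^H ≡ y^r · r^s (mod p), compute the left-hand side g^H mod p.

3352

2288^2 = 5234944 ≡ 3241
2288^4 ≡ 3241^2 = 10504081 ≡ 2538
2288^8 ≡ 2538^2 = 6441444 ≡ 3225
2288^16 ≡ 3225^2 = 10400625 ≡ 3092
2288^32 ≡ 3092^2 = 9560464 ≡ 1945
2288^64 ≡ 1945^2 = 3783025 ≡ 528
2288^128 ≡ 528^2 = 278784 ≡ 1424
2288^256 ≡ 1424^2 = 2027776 ≡ 3048
432 = 256 + 128 + 32 + 16, so 2288^432 ≡ 3048·1424·1945·3092 ≡ 3352 (mod 3467)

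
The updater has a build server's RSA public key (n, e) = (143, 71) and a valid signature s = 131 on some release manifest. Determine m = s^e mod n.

s^71 mod 143 = 131

131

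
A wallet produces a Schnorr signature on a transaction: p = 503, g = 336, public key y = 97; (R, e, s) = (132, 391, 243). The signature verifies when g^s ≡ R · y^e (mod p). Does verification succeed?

g^s mod p:
Squares mod 503: 336^1≡336, 336^2≡224, 336^4≡379, 336^8≡286, 336^16≡310, 336^32≡27, 336^64≡226, 336^128≡273
243 = 128 + 64 + 32 + 16 + 2 + 1, so 336^243 ≡ 273·226·27·310·224·336 ≡ 452 (mod 503)
R · y^e mod p:
Squares mod 503: 97^1≡97, 97^2≡355, 97^4≡275, 97^8≡175, 97^16≡445, 97^32≡346, 97^64≡2, 97^128≡4, 97^256≡16
391 = 256 + 128 + 4 + 2 + 1, so 97^391 ≡ 16·4·275·355·97 ≡ 354 (mod 503)
132·354 = 46728 ≡ 452 (mod 503)
452 ≡ 452 (mod 503); signature holds.

passes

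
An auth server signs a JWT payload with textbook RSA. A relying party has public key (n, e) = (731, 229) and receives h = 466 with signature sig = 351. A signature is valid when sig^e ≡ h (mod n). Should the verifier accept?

reject

sig^2 ≡ 351^2 = 123201 ≡ 393
sig^4 ≡ 393^2 = 154449 ≡ 208
sig^8 ≡ 208^2 = 43264 ≡ 135
sig^16 ≡ 135^2 = 18225 ≡ 681
sig^32 ≡ 681^2 = 463761 ≡ 307
sig^64 ≡ 307^2 = 94249 ≡ 681
sig^128 ≡ 681^2 = 463761 ≡ 307
229 = 128 + 64 + 32 + 4 + 1, so sig^229 ≡ 307·681·307·208·351 ≡ 265 (mod 731)
The recovered value 265 does not match the digest 466.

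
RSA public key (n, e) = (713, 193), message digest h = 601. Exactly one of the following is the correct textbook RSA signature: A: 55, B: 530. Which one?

A

Candidate A: Squares mod 713: 55^1≡55, 55^2≡173, 55^4≡696, 55^8≡289, 55^16≡100, 55^32≡18, 55^64≡324, 55^128≡165; 193 = 128 + 64 + 1, so 55^193 ≡ 165·324·55 ≡ 601 (mod 713)
  → matches h = 601
Candidate B: Squares mod 713: 530^1≡530, 530^2≡691, 530^4≡484, 530^8≡392, 530^16≡369, 530^32≡691, 530^64≡484, 530^128≡392; 193 = 128 + 64 + 1, so 530^193 ≡ 392·484·530 ≡ 24 (mod 713)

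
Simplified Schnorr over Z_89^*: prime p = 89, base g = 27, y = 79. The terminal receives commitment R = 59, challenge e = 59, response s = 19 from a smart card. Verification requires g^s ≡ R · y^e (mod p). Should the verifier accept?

g^s mod p:
27^2 = 729 ≡ 17
27^4 ≡ 17^2 = 289 ≡ 22
27^8 ≡ 22^2 = 484 ≡ 39
27^16 ≡ 39^2 = 1521 ≡ 8
19 = 16 + 2 + 1, so 27^19 ≡ 8·17·27 ≡ 23 (mod 89)
R · y^e mod p:
79^2 = 6241 ≡ 11
79^4 ≡ 11^2 = 121 ≡ 32
79^8 ≡ 32^2 = 1024 ≡ 45
79^16 ≡ 45^2 = 2025 ≡ 67
79^32 ≡ 67^2 = 4489 ≡ 39
59 = 32 + 16 + 8 + 2 + 1, so 79^59 ≡ 39·67·45·11·79 ≡ 20 (mod 89)
59·20 = 1180 ≡ 23 (mod 89)
23 ≡ 23 (mod 89); signature holds.

accept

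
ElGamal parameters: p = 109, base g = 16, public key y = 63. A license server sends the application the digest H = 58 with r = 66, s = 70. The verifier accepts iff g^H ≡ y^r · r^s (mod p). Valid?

yes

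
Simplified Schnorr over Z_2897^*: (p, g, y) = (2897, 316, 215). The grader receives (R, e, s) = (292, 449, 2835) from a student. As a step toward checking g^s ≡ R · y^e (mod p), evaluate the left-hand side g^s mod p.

2428

Squares mod 2897: 316^1≡316, 316^2≡1358, 316^4≡1672, 316^8≡2876, 316^16≡441, 316^32≡382, 316^64≡1074, 316^128≡470, 316^256≡728, 316^512≡2730, 316^1024≡1816, 316^2048≡1070
2835 = 2048 + 512 + 256 + 16 + 2 + 1, so 316^2835 ≡ 1070·2730·728·441·1358·316 ≡ 2428 (mod 2897)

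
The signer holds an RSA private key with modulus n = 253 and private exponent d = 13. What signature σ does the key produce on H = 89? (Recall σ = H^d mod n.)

H^2 ≡ 89^2 = 7921 ≡ 78
H^4 ≡ 78^2 = 6084 ≡ 12
H^8 ≡ 12^2 = 144
13 = 8 + 4 + 1, so H^13 ≡ 144·12·89 ≡ 221 (mod 253)

221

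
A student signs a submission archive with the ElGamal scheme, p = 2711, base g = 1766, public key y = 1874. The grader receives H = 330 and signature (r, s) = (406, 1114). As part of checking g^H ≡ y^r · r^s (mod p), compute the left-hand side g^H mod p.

763

1766^2 = 3118756 ≡ 1106
1766^4 ≡ 1106^2 = 1223236 ≡ 575
1766^8 ≡ 575^2 = 330625 ≡ 2594
1766^16 ≡ 2594^2 = 6728836 ≡ 134
1766^32 ≡ 134^2 = 17956 ≡ 1690
1766^64 ≡ 1690^2 = 2856100 ≡ 1417
1766^128 ≡ 1417^2 = 2007889 ≡ 1749
1766^256 ≡ 1749^2 = 3059001 ≡ 993
330 = 256 + 64 + 8 + 2, so 1766^330 ≡ 993·1417·2594·1106 ≡ 763 (mod 2711)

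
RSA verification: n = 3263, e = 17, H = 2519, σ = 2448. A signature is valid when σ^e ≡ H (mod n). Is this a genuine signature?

genuine

Squares mod 3263: σ^1≡2448, σ^2≡1836, σ^4≡217, σ^8≡1407, σ^16≡2271
17 = 16 + 1, so σ^17 ≡ 2271·2448 ≡ 2519 (mod 3263)
Since 2519 equals the digest 2519, verification succeeds.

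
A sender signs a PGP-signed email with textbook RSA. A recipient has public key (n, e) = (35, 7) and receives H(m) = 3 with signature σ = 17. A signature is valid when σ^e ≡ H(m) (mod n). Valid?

Squares mod 35: σ^1≡17, σ^2≡9, σ^4≡11
7 = 4 + 2 + 1, so σ^7 ≡ 11·9·17 ≡ 3 (mod 35)
3 = H(m), so the signature checks out.

yes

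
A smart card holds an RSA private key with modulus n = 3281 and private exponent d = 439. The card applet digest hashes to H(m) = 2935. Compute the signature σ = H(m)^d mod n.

1346

(H(m))^2 ≡ 2935^2 = 8614225 ≡ 1600
(H(m))^4 ≡ 1600^2 = 2560000 ≡ 820
(H(m))^8 ≡ 820^2 = 672400 ≡ 3076
(H(m))^16 ≡ 3076^2 = 9461776 ≡ 2653
(H(m))^32 ≡ 2653^2 = 7038409 ≡ 664
(H(m))^64 ≡ 664^2 = 440896 ≡ 1242
(H(m))^128 ≡ 1242^2 = 1542564 ≡ 494
(H(m))^256 ≡ 494^2 = 244036 ≡ 1242
439 = 256 + 128 + 32 + 16 + 4 + 2 + 1, so (H(m))^439 ≡ 1242·494·664·2653·820·1600·2935 ≡ 1346 (mod 3281)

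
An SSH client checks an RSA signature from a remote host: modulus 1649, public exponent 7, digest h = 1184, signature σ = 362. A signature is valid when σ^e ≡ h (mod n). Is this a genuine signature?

forged

σ^2 ≡ 362^2 = 131044 ≡ 773
σ^4 ≡ 773^2 = 597529 ≡ 591
7 = 4 + 2 + 1, so σ^7 ≡ 591·773·362 ≡ 605 (mod 1649)
The recovered value 605 does not match the digest 1184.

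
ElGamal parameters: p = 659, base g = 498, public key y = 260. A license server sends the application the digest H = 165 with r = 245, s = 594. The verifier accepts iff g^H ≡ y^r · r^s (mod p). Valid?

yes

Left side g^H mod p:
498^2 = 248004 ≡ 220
498^4 ≡ 220^2 = 48400 ≡ 293
498^8 ≡ 293^2 = 85849 ≡ 179
498^16 ≡ 179^2 = 32041 ≡ 409
498^32 ≡ 409^2 = 167281 ≡ 554
498^64 ≡ 554^2 = 306916 ≡ 481
498^128 ≡ 481^2 = 231361 ≡ 52
165 = 128 + 32 + 4 + 1, so 498^165 ≡ 52·554·293·498 ≡ 361 (mod 659)
Right side y^r · r^s mod p:
260^2 = 67600 ≡ 382
260^4 ≡ 382^2 = 145924 ≡ 285
260^8 ≡ 285^2 = 81225 ≡ 168
260^16 ≡ 168^2 = 28224 ≡ 546
260^32 ≡ 546^2 = 298116 ≡ 248
260^64 ≡ 248^2 = 61504 ≡ 217
260^128 ≡ 217^2 = 47089 ≡ 300
245 = 128 + 64 + 32 + 16 + 4 + 1, so 260^245 ≡ 300·217·248·546·285·260 ≡ 568 (mod 659)
245^2 = 60025 ≡ 56
245^4 ≡ 56^2 = 3136 ≡ 500
245^8 ≡ 500^2 = 250000 ≡ 239
245^16 ≡ 239^2 = 57121 ≡ 447
245^32 ≡ 447^2 = 199809 ≡ 132
245^64 ≡ 132^2 = 17424 ≡ 290
245^128 ≡ 290^2 = 84100 ≡ 407
245^256 ≡ 407^2 = 165649 ≡ 240
245^512 ≡ 240^2 = 57600 ≡ 267
594 = 512 + 64 + 16 + 2, so 245^594 ≡ 267·290·447·56 ≡ 25 (mod 659)
568·25 = 14200 ≡ 361 (mod 659)
361 ≡ 361 (mod 659), so the signature is genuine.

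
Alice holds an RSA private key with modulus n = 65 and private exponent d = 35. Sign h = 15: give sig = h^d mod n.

Squares mod 65: h^1≡15, h^2≡30, h^4≡55, h^8≡35, h^16≡55, h^32≡35
35 = 32 + 2 + 1, so h^35 ≡ 35·30·15 ≡ 20 (mod 65)

20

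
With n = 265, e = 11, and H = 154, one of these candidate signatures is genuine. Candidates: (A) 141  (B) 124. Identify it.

B

Candidate A: 141^2 = 19881 ≡ 6; 141^4 ≡ 6^2 = 36; 141^8 ≡ 36^2 = 1296 ≡ 236; 11 = 8 + 2 + 1, so 141^11 ≡ 236·6·141 ≡ 111 (mod 265)
Candidate B: 124^2 = 15376 ≡ 6; 124^4 ≡ 6^2 = 36; 124^8 ≡ 36^2 = 1296 ≡ 236; 11 = 8 + 2 + 1, so 124^11 ≡ 236·6·124 ≡ 154 (mod 265)
  → matches H = 154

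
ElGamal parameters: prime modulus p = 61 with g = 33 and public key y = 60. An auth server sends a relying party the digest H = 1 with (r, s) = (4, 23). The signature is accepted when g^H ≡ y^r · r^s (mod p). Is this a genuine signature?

forged

Left side g^H mod p:
33^1 mod 61 = 33
Right side y^r · r^s mod p:
60^2 = 3600 ≡ 1
60^4 ≡ 1^2 = 1
4^2 = 16
4^4 ≡ 16^2 = 256 ≡ 12
4^8 ≡ 12^2 = 144 ≡ 22
4^16 ≡ 22^2 = 484 ≡ 57
23 = 16 + 4 + 2 + 1, so 4^23 ≡ 57·12·16·4 ≡ 39 (mod 61)
1·39 = 39 ≡ 39 (mod 61)
33 ≠ 39, so verification fails.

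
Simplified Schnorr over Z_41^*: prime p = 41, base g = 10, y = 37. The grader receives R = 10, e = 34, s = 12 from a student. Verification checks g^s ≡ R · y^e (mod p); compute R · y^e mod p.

18

37^2 = 1369 ≡ 16
37^4 ≡ 16^2 = 256 ≡ 10
37^8 ≡ 10^2 = 100 ≡ 18
37^16 ≡ 18^2 = 324 ≡ 37
37^32 ≡ 37^2 = 1369 ≡ 16
34 = 32 + 2, so 37^34 ≡ 16·16 ≡ 10 (mod 41)
R · y^e ≡ 10·10 = 100 ≡ 18 (mod 41)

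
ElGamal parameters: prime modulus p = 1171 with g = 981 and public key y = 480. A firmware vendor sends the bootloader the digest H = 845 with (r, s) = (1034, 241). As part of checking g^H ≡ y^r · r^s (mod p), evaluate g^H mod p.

981^2 = 962361 ≡ 970
981^4 ≡ 970^2 = 940900 ≡ 587
981^8 ≡ 587^2 = 344569 ≡ 295
981^16 ≡ 295^2 = 87025 ≡ 371
981^32 ≡ 371^2 = 137641 ≡ 634
981^64 ≡ 634^2 = 401956 ≡ 303
981^128 ≡ 303^2 = 91809 ≡ 471
981^256 ≡ 471^2 = 221841 ≡ 522
981^512 ≡ 522^2 = 272484 ≡ 812
845 = 512 + 256 + 64 + 8 + 4 + 1, so 981^845 ≡ 812·522·303·295·587·981 ≡ 783 (mod 1171)

783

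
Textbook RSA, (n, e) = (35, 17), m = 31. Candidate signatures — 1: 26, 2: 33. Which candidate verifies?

1

Candidate 1: 26^2 = 676 ≡ 11; 26^4 ≡ 11^2 = 121 ≡ 16; 26^8 ≡ 16^2 = 256 ≡ 11; 26^16 ≡ 11^2 = 121 ≡ 16; 17 = 16 + 1, so 26^17 ≡ 16·26 ≡ 31 (mod 35)
  → matches m = 31
Candidate 2: 33^2 = 1089 ≡ 4; 33^4 ≡ 4^2 = 16; 33^8 ≡ 16^2 = 256 ≡ 11; 33^16 ≡ 11^2 = 121 ≡ 16; 17 = 16 + 1, so 33^17 ≡ 16·33 ≡ 3 (mod 35)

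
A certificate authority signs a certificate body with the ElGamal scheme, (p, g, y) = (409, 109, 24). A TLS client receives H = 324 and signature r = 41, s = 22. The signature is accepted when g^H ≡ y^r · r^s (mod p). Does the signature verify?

Left side g^H mod p:
Squares mod 409: 109^1≡109, 109^2≡20, 109^4≡400, 109^8≡81, 109^16≡17, 109^32≡289, 109^64≡85, 109^128≡272, 109^256≡364
324 = 256 + 64 + 4, so 109^324 ≡ 364·85·400 ≡ 69 (mod 409)
Right side y^r · r^s mod p:
Squares mod 409: 24^1≡24, 24^2≡167, 24^4≡77, 24^8≡203, 24^16≡309, 24^32≡184
41 = 32 + 8 + 1, so 24^41 ≡ 184·203·24 ≡ 329 (mod 409)
Squares mod 409: 41^1≡41, 41^2≡45, 41^4≡389, 41^8≡400, 41^16≡81
22 = 16 + 4 + 2, so 41^22 ≡ 81·389·45 ≡ 311 (mod 409)
329·311 = 102319 ≡ 69 (mod 409)
69 ≡ 69 (mod 409), so the signature is genuine.

verifies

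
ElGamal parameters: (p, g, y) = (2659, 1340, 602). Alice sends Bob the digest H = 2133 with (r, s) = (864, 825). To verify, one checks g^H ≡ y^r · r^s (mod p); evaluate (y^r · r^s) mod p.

427

Squares mod 2659: 602^1≡602, 602^2≡780, 602^4≡2148, 602^8≡539, 602^16≡690, 602^32≡139, 602^64≡708, 602^128≡1372, 602^256≡2471, 602^512≡777
864 = 512 + 256 + 64 + 32, so 602^864 ≡ 777·2471·708·139 ≡ 2242 (mod 2659)
Squares mod 2659: 864^1≡864, 864^2≡1976, 864^4≡1164, 864^8≡1465, 864^16≡412, 864^32≡2227, 864^64≡494, 864^128≡2067, 864^256≡2135, 864^512≡699
825 = 512 + 256 + 32 + 16 + 8 + 1, so 864^825 ≡ 699·2135·2227·412·1465·864 ≡ 101 (mod 2659)
y^r · r^s ≡ 2242·101 = 226442 ≡ 427 (mod 2659)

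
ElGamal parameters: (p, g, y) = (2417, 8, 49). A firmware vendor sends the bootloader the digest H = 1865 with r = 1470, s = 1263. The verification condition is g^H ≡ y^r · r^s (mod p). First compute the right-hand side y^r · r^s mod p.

49^2 = 2401
49^4 ≡ 2401^2 = 5764801 ≡ 256
49^8 ≡ 256^2 = 65536 ≡ 277
49^16 ≡ 277^2 = 76729 ≡ 1802
49^32 ≡ 1802^2 = 3247204 ≡ 1173
49^64 ≡ 1173^2 = 1375929 ≡ 656
49^128 ≡ 656^2 = 430336 ≡ 110
49^256 ≡ 110^2 = 12100 ≡ 15
49^512 ≡ 15^2 = 225
49^1024 ≡ 225^2 = 50625 ≡ 2285
1470 = 1024 + 256 + 128 + 32 + 16 + 8 + 4 + 2, so 49^1470 ≡ 2285·15·110·1173·1802·277·256·2401 ≡ 1402 (mod 2417)
1470^2 = 2160900 ≡ 102
1470^4 ≡ 102^2 = 10404 ≡ 736
1470^8 ≡ 736^2 = 541696 ≡ 288
1470^16 ≡ 288^2 = 82944 ≡ 766
1470^32 ≡ 766^2 = 586756 ≡ 1842
1470^64 ≡ 1842^2 = 3392964 ≡ 1913
1470^128 ≡ 1913^2 = 3659569 ≡ 231
1470^256 ≡ 231^2 = 53361 ≡ 187
1470^512 ≡ 187^2 = 34969 ≡ 1131
1470^1024 ≡ 1131^2 = 1279161 ≡ 568
1263 = 1024 + 128 + 64 + 32 + 8 + 4 + 2 + 1, so 1470^1263 ≡ 568·231·1913·1842·288·736·102·1470 ≡ 1361 (mod 2417)
y^r · r^s ≡ 1402·1361 = 1908122 ≡ 1109 (mod 2417)

1109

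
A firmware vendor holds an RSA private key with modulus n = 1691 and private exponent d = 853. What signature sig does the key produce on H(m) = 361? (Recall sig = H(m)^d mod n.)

Squares mod 1691: (H(m))^1≡361, (H(m))^2≡114, (H(m))^4≡1159, (H(m))^8≡627, (H(m))^16≡817, (H(m))^32≡1235, (H(m))^64≡1634, (H(m))^128≡1558, (H(m))^256≡779, (H(m))^512≡1463
853 = 512 + 256 + 64 + 16 + 4 + 1, so (H(m))^853 ≡ 1463·779·1634·817·1159·361 ≡ 703 (mod 1691)

703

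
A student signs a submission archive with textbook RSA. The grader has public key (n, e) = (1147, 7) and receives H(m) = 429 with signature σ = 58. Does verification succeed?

fails

σ^2 ≡ 58^2 = 3364 ≡ 1070
σ^4 ≡ 1070^2 = 1144900 ≡ 194
7 = 4 + 2 + 1, so σ^7 ≡ 194·1070·58 ≡ 728 (mod 1147)
σ^7 mod 1147 = 728, but H(m) = 429.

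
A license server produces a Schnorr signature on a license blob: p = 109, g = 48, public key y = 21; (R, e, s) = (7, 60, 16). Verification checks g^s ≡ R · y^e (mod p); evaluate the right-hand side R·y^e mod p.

3

21^2 = 441 ≡ 5
21^4 ≡ 5^2 = 25
21^8 ≡ 25^2 = 625 ≡ 80
21^16 ≡ 80^2 = 6400 ≡ 78
21^32 ≡ 78^2 = 6084 ≡ 89
60 = 32 + 16 + 8 + 4, so 21^60 ≡ 89·78·80·25 ≡ 16 (mod 109)
R · y^e ≡ 7·16 = 112 ≡ 3 (mod 109)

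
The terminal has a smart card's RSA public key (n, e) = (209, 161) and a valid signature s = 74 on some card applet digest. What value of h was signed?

85

s^2 ≡ 74^2 = 5476 ≡ 42
s^4 ≡ 42^2 = 1764 ≡ 92
s^8 ≡ 92^2 = 8464 ≡ 104
s^16 ≡ 104^2 = 10816 ≡ 157
s^32 ≡ 157^2 = 24649 ≡ 196
s^64 ≡ 196^2 = 38416 ≡ 169
s^128 ≡ 169^2 = 28561 ≡ 137
161 = 128 + 32 + 1, so s^161 ≡ 137·196·74 ≡ 85 (mod 209)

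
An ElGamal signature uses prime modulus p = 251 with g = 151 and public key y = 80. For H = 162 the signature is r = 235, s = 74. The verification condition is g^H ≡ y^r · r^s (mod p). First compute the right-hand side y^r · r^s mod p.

80^235 mod 251 = 149
235^74 mod 251 = 204
y^r · r^s ≡ 149·204 = 30396 ≡ 25 (mod 251)

25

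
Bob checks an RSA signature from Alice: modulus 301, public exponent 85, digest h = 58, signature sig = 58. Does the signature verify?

Squares mod 301: sig^1≡58, sig^2≡53, sig^4≡100, sig^8≡67, sig^16≡275, sig^32≡74, sig^64≡58
85 = 64 + 16 + 4 + 1, so sig^85 ≡ 58·275·100·58 ≡ 58 (mod 301)
sig^85 mod 301 = 58 matches h.

verifies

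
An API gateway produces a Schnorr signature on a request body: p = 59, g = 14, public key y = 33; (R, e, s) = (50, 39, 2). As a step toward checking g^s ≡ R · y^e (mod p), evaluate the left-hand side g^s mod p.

19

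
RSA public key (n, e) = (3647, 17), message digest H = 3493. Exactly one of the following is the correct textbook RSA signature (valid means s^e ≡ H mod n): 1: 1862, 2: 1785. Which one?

1

Candidate 1: 1862^17 mod 3647 = 3493
  → matches H = 3493
Candidate 2: 1785^17 mod 3647 = 154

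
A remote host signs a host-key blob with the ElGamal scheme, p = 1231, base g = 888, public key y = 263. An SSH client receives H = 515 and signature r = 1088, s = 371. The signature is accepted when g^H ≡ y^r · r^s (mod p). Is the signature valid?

Left side g^H mod p:
888^2 = 788544 ≡ 704
888^4 ≡ 704^2 = 495616 ≡ 754
888^8 ≡ 754^2 = 568516 ≡ 1025
888^16 ≡ 1025^2 = 1050625 ≡ 582
888^32 ≡ 582^2 = 338724 ≡ 199
888^64 ≡ 199^2 = 39601 ≡ 209
888^128 ≡ 209^2 = 43681 ≡ 596
888^256 ≡ 596^2 = 355216 ≡ 688
888^512 ≡ 688^2 = 473344 ≡ 640
515 = 512 + 2 + 1, so 888^515 ≡ 640·704·888 ≡ 122 (mod 1231)
Right side y^r · r^s mod p:
263^2 = 69169 ≡ 233
263^4 ≡ 233^2 = 54289 ≡ 125
263^8 ≡ 125^2 = 15625 ≡ 853
263^16 ≡ 853^2 = 727609 ≡ 88
263^32 ≡ 88^2 = 7744 ≡ 358
263^64 ≡ 358^2 = 128164 ≡ 140
263^128 ≡ 140^2 = 19600 ≡ 1135
263^256 ≡ 1135^2 = 1288225 ≡ 599
263^512 ≡ 599^2 = 358801 ≡ 580
263^1024 ≡ 580^2 = 336400 ≡ 337
1088 = 1024 + 64, so 263^1088 ≡ 337·140 ≡ 402 (mod 1231)
1088^2 = 1183744 ≡ 753
1088^4 ≡ 753^2 = 567009 ≡ 749
1088^8 ≡ 749^2 = 561001 ≡ 896
1088^16 ≡ 896^2 = 802816 ≡ 204
1088^32 ≡ 204^2 = 41616 ≡ 993
1088^64 ≡ 993^2 = 986049 ≡ 18
1088^128 ≡ 18^2 = 324
1088^256 ≡ 324^2 = 104976 ≡ 341
371 = 256 + 64 + 32 + 16 + 2 + 1, so 1088^371 ≡ 341·18·993·204·753·1088 ≡ 873 (mod 1231)
402·873 = 350946 ≡ 111 (mod 1231)
122 ≠ 111, so verification fails.

invalid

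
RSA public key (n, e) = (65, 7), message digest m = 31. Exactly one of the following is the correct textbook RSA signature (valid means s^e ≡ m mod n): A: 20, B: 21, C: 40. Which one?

B

Candidate A: Squares mod 65: 20^1≡20, 20^2≡10, 20^4≡35; 7 = 4 + 2 + 1, so 20^7 ≡ 35·10·20 ≡ 45 (mod 65)
Candidate B: Squares mod 65: 21^1≡21, 21^2≡51, 21^4≡1; 7 = 4 + 2 + 1, so 21^7 ≡ 1·51·21 ≡ 31 (mod 65)
  → matches m = 31
Candidate C: Squares mod 65: 40^1≡40, 40^2≡40, 40^4≡40; 7 = 4 + 2 + 1, so 40^7 ≡ 40·40·40 ≡ 40 (mod 65)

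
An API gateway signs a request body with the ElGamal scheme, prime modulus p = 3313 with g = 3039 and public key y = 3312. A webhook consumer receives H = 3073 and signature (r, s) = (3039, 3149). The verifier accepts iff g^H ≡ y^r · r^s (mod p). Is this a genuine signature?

forged

Left side g^H mod p:
Squares mod 3313: 3039^1≡3039, 3039^2≡2190, 3039^4≡2189, 3039^8≡1123, 3039^16≡2189, 3039^32≡1123, 3039^64≡2189, 3039^128≡1123, 3039^256≡2189, 3039^512≡1123, 3039^1024≡2189, 3039^2048≡1123
3073 = 2048 + 1024 + 1, so 3039^3073 ≡ 1123·2189·3039 ≡ 3039 (mod 3313)
Right side y^r · r^s mod p:
Squares mod 3313: 3312^1≡3312, 3312^2≡1, 3312^4≡1, 3312^8≡1, 3312^16≡1, 3312^32≡1, 3312^64≡1, 3312^128≡1, 3312^256≡1, 3312^512≡1, 3312^1024≡1, 3312^2048≡1
3039 = 2048 + 512 + 256 + 128 + 64 + 16 + 8 + 4 + 2 + 1, so 3312^3039 ≡ 1·1·1·1·1·1·1·1·1·3312 ≡ 3312 (mod 3313)
Squares mod 3313: 3039^1≡3039, 3039^2≡2190, 3039^4≡2189, 3039^8≡1123, 3039^16≡2189, 3039^32≡1123, 3039^64≡2189, 3039^128≡1123, 3039^256≡2189, 3039^512≡1123, 3039^1024≡2189, 3039^2048≡1123
3149 = 2048 + 1024 + 64 + 8 + 4 + 1, so 3039^3149 ≡ 1123·2189·2189·1123·2189·3039 ≡ 3180 (mod 3313)
3312·3180 = 10532160 ≡ 133 (mod 3313)
3039 ≠ 133, so verification fails.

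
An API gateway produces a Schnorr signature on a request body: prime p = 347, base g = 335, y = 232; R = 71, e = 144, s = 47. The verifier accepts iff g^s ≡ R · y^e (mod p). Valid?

no

g^s mod p:
335^2 = 112225 ≡ 144
335^4 ≡ 144^2 = 20736 ≡ 263
335^8 ≡ 263^2 = 69169 ≡ 116
335^16 ≡ 116^2 = 13456 ≡ 270
335^32 ≡ 270^2 = 72900 ≡ 30
47 = 32 + 8 + 4 + 2 + 1, so 335^47 ≡ 30·116·263·144·335 ≡ 19 (mod 347)
R · y^e mod p:
232^2 = 53824 ≡ 39
232^4 ≡ 39^2 = 1521 ≡ 133
232^8 ≡ 133^2 = 17689 ≡ 339
232^16 ≡ 339^2 = 114921 ≡ 64
232^32 ≡ 64^2 = 4096 ≡ 279
232^64 ≡ 279^2 = 77841 ≡ 113
232^128 ≡ 113^2 = 12769 ≡ 277
144 = 128 + 16, so 232^144 ≡ 277·64 ≡ 31 (mod 347)
71·31 = 2201 ≡ 119 (mod 347)
19 ≠ 119; the check fails.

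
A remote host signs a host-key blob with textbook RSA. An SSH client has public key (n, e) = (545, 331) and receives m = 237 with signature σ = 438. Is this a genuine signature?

σ^331 mod 545 = 237
237 = m, so the signature checks out.

genuine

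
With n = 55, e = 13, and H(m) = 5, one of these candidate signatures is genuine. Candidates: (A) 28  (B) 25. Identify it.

B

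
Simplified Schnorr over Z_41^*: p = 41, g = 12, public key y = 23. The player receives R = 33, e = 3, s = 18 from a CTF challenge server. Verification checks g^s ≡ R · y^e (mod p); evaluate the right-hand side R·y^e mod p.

39

23^3 mod 41 = 31
R · y^e ≡ 33·31 = 1023 ≡ 39 (mod 41)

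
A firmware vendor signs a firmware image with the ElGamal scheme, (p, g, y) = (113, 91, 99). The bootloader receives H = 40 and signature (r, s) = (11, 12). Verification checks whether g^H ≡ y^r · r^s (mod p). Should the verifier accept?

Left side g^H mod p:
Squares mod 113: 91^1≡91, 91^2≡32, 91^4≡7, 91^8≡49, 91^16≡28, 91^32≡106
40 = 32 + 8, so 91^40 ≡ 106·49 ≡ 109 (mod 113)
Right side y^r · r^s mod p:
Squares mod 113: 99^1≡99, 99^2≡83, 99^4≡109, 99^8≡16
11 = 8 + 2 + 1, so 99^11 ≡ 16·83·99 ≡ 53 (mod 113)
Squares mod 113: 11^1≡11, 11^2≡8, 11^4≡64, 11^8≡28
12 = 8 + 4, so 11^12 ≡ 28·64 ≡ 97 (mod 113)
53·97 = 5141 ≡ 56 (mod 113)
109 ≠ 56, so verification fails.

reject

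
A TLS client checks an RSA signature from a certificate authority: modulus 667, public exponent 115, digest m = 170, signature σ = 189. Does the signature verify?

does not verify

σ^2 ≡ 189^2 = 35721 ≡ 370
σ^4 ≡ 370^2 = 136900 ≡ 165
σ^8 ≡ 165^2 = 27225 ≡ 545
σ^16 ≡ 545^2 = 297025 ≡ 210
σ^32 ≡ 210^2 = 44100 ≡ 78
σ^64 ≡ 78^2 = 6084 ≡ 81
115 = 64 + 32 + 16 + 2 + 1, so σ^115 ≡ 81·78·210·370·189 ≡ 388 (mod 667)
388 ≠ 170, so verification fails.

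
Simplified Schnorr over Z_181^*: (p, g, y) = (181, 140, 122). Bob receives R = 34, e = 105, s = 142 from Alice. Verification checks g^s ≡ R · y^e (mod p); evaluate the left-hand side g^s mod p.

Squares mod 181: 140^1≡140, 140^2≡52, 140^4≡170, 140^8≡121, 140^16≡161, 140^32≡38, 140^64≡177, 140^128≡16
142 = 128 + 8 + 4 + 2, so 140^142 ≡ 16·121·170·52 ≡ 147 (mod 181)

147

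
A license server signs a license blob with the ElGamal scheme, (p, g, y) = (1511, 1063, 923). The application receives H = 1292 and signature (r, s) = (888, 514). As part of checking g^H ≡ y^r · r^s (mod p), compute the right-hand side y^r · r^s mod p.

923^2 = 851929 ≡ 1236
923^4 ≡ 1236^2 = 1527696 ≡ 75
923^8 ≡ 75^2 = 5625 ≡ 1092
923^16 ≡ 1092^2 = 1192464 ≡ 285
923^32 ≡ 285^2 = 81225 ≡ 1142
923^64 ≡ 1142^2 = 1304164 ≡ 171
923^128 ≡ 171^2 = 29241 ≡ 532
923^256 ≡ 532^2 = 283024 ≡ 467
923^512 ≡ 467^2 = 218089 ≡ 505
888 = 512 + 256 + 64 + 32 + 16 + 8, so 923^888 ≡ 505·467·171·1142·285·1092 ≡ 1414 (mod 1511)
888^2 = 788544 ≡ 1313
888^4 ≡ 1313^2 = 1723969 ≡ 1429
888^8 ≡ 1429^2 = 2042041 ≡ 680
888^16 ≡ 680^2 = 462400 ≡ 34
888^32 ≡ 34^2 = 1156
888^64 ≡ 1156^2 = 1336336 ≡ 612
888^128 ≡ 612^2 = 374544 ≡ 1327
888^256 ≡ 1327^2 = 1760929 ≡ 614
888^512 ≡ 614^2 = 376996 ≡ 757
514 = 512 + 2, so 888^514 ≡ 757·1313 ≡ 1214 (mod 1511)
y^r · r^s ≡ 1414·1214 = 1716596 ≡ 100 (mod 1511)

100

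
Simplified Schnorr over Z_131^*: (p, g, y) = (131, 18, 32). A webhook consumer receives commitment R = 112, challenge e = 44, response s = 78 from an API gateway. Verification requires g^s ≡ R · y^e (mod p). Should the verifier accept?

reject

g^s mod p:
18^2 = 324 ≡ 62
18^4 ≡ 62^2 = 3844 ≡ 45
18^8 ≡ 45^2 = 2025 ≡ 60
18^16 ≡ 60^2 = 3600 ≡ 63
18^32 ≡ 63^2 = 3969 ≡ 39
18^64 ≡ 39^2 = 1521 ≡ 80
78 = 64 + 8 + 4 + 2, so 18^78 ≡ 80·60·45·62 ≡ 1 (mod 131)
R · y^e mod p:
32^2 = 1024 ≡ 107
32^4 ≡ 107^2 = 11449 ≡ 52
32^8 ≡ 52^2 = 2704 ≡ 84
32^16 ≡ 84^2 = 7056 ≡ 113
32^32 ≡ 113^2 = 12769 ≡ 62
44 = 32 + 8 + 4, so 32^44 ≡ 62·84·52 ≡ 39 (mod 131)
112·39 = 4368 ≡ 45 (mod 131)
1 ≠ 45; the check fails.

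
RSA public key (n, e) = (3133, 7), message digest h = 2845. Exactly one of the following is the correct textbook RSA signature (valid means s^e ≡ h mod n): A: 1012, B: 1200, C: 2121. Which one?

Candidate A: 1012^7 mod 3133 = 288
Candidate B: 1200^7 mod 3133 = 2851
Candidate C: 2121^7 mod 3133 = 2845
  → matches h = 2845

C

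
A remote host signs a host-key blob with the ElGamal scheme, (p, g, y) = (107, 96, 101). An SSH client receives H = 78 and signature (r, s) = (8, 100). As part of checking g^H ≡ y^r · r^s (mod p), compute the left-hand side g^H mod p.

Squares mod 107: 96^1≡96, 96^2≡14, 96^4≡89, 96^8≡3, 96^16≡9, 96^32≡81, 96^64≡34
78 = 64 + 8 + 4 + 2, so 96^78 ≡ 34·3·89·14 ≡ 83 (mod 107)

83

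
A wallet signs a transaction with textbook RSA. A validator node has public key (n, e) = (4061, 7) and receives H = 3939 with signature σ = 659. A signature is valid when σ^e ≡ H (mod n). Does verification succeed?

passes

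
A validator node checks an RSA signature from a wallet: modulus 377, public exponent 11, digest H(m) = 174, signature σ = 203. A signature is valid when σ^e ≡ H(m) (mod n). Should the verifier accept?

σ^2 ≡ 203^2 = 41209 ≡ 116
σ^4 ≡ 116^2 = 13456 ≡ 261
σ^8 ≡ 261^2 = 68121 ≡ 261
11 = 8 + 2 + 1, so σ^11 ≡ 261·116·203 ≡ 174 (mod 377)
Since 174 equals the digest 174, verification succeeds.

accept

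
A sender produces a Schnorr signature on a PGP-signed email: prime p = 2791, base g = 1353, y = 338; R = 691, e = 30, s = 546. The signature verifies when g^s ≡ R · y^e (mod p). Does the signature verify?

verifies

g^s mod p:
Squares mod 2791: 1353^1≡1353, 1353^2≡2504, 1353^4≡1430, 1353^8≡1888, 1353^16≡437, 1353^32≡1181, 1353^64≡2052, 1353^128≡1876, 1353^256≡2716, 1353^512≡43
546 = 512 + 32 + 2, so 1353^546 ≡ 43·1181·2504 ≡ 2672 (mod 2791)
R · y^e mod p:
Squares mod 2791: 338^1≡338, 338^2≡2604, 338^4≡1477, 338^8≡1758, 338^16≡927
30 = 16 + 8 + 4 + 2, so 338^30 ≡ 927·1758·1477·2604 ≡ 121 (mod 2791)
691·121 = 83611 ≡ 2672 (mod 2791)
2672 ≡ 2672 (mod 2791); signature holds.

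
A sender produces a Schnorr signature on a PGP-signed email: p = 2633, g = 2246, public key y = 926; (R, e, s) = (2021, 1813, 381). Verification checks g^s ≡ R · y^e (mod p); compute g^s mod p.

2246^2 = 5044516 ≡ 2321
2246^4 ≡ 2321^2 = 5387041 ≡ 2556
2246^8 ≡ 2556^2 = 6533136 ≡ 663
2246^16 ≡ 663^2 = 439569 ≡ 2491
2246^32 ≡ 2491^2 = 6205081 ≡ 1733
2246^64 ≡ 1733^2 = 3003289 ≡ 1669
2246^128 ≡ 1669^2 = 2785561 ≡ 2480
2246^256 ≡ 2480^2 = 6150400 ≡ 2345
381 = 256 + 64 + 32 + 16 + 8 + 4 + 1, so 2246^381 ≡ 2345·1669·1733·2491·663·2556·2246 ≡ 1079 (mod 2633)

1079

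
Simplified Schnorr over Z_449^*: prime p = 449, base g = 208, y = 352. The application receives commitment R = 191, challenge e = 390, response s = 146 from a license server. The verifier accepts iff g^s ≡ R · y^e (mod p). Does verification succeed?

g^s mod p:
208^146 mod 449 = 101
R · y^e mod p:
352^390 mod 449 = 64
191·64 = 12224 ≡ 101 (mod 449)
101 ≡ 101 (mod 449); signature holds.

passes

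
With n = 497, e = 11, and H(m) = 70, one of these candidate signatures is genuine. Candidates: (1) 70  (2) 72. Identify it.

Candidate 1: 70^11 mod 497 = 70
  → matches H(m) = 70
Candidate 2: 72^11 mod 497 = 214

1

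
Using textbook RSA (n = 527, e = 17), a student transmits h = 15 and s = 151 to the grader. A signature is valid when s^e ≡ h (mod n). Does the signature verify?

verifies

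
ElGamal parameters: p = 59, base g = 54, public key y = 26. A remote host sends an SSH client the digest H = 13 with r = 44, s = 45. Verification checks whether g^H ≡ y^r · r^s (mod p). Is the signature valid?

valid

Left side g^H mod p:
54^2 = 2916 ≡ 25
54^4 ≡ 25^2 = 625 ≡ 35
54^8 ≡ 35^2 = 1225 ≡ 45
13 = 8 + 4 + 1, so 54^13 ≡ 45·35·54 ≡ 31 (mod 59)
Right side y^r · r^s mod p:
26^2 = 676 ≡ 27
26^4 ≡ 27^2 = 729 ≡ 21
26^8 ≡ 21^2 = 441 ≡ 28
26^16 ≡ 28^2 = 784 ≡ 17
26^32 ≡ 17^2 = 289 ≡ 53
44 = 32 + 8 + 4, so 26^44 ≡ 53·28·21 ≡ 12 (mod 59)
44^2 = 1936 ≡ 48
44^4 ≡ 48^2 = 2304 ≡ 3
44^8 ≡ 3^2 = 9
44^16 ≡ 9^2 = 81 ≡ 22
44^32 ≡ 22^2 = 484 ≡ 12
45 = 32 + 8 + 4 + 1, so 44^45 ≡ 12·9·3·44 ≡ 37 (mod 59)
12·37 = 444 ≡ 31 (mod 59)
31 ≡ 31 (mod 59), so the signature is genuine.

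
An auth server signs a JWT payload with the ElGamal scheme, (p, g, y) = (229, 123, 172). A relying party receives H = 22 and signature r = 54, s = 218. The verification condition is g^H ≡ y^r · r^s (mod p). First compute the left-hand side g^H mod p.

123^2 = 15129 ≡ 15
123^4 ≡ 15^2 = 225
123^8 ≡ 225^2 = 50625 ≡ 16
123^16 ≡ 16^2 = 256 ≡ 27
22 = 16 + 4 + 2, so 123^22 ≡ 27·225·15 ≡ 212 (mod 229)

212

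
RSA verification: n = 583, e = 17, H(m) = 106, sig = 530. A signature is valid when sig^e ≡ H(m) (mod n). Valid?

yes

Squares mod 583: sig^1≡530, sig^2≡477, sig^4≡159, sig^8≡212, sig^16≡53
17 = 16 + 1, so sig^17 ≡ 53·530 ≡ 106 (mod 583)
106 = H(m), so the signature checks out.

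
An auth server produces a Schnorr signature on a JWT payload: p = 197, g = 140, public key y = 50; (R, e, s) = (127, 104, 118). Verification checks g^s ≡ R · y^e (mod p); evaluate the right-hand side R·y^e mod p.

Squares mod 197: 50^1≡50, 50^2≡136, 50^4≡175, 50^8≡90, 50^16≡23, 50^32≡135, 50^64≡101
104 = 64 + 32 + 8, so 50^104 ≡ 101·135·90 ≡ 37 (mod 197)
R · y^e ≡ 127·37 = 4699 ≡ 168 (mod 197)

168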